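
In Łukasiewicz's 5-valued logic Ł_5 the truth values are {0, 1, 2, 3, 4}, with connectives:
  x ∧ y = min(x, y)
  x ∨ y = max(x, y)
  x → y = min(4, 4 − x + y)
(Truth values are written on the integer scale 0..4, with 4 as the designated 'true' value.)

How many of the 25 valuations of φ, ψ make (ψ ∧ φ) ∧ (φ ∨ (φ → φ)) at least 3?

value 4: 1 assignment (counts)
value 3: 3 assignments (counts)
value 2: 5 assignments
value 1: 7 assignments
value 0: 9 assignments
So 4 of the 25 assignments meet the threshold.

4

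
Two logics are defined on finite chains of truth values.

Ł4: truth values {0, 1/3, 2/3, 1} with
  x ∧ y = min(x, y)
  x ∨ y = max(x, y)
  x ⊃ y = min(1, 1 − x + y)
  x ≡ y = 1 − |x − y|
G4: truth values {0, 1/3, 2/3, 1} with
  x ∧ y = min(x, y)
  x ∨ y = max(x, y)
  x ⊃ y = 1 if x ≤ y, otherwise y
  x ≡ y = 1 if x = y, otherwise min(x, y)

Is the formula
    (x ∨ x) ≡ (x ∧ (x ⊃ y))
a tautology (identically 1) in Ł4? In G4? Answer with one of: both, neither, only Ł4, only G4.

neither

In Ł4: at x = 2/3, y = 0 the value is 2/3 — not a tautology.
In G4: at x = 1/3, y = 0 the value is 0 — not a tautology.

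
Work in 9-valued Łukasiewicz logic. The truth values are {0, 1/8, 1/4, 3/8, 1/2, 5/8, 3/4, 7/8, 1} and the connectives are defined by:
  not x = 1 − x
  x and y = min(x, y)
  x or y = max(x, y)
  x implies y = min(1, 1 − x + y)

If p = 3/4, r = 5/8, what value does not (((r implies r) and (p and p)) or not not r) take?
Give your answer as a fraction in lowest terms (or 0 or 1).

r implies r = 5/8 implies 5/8 = 1
p and p = 3/4 and 3/4 = 3/4
(r implies r) and (p and p) = 1 and 3/4 = 3/4
not r = not 5/8 = 3/8
not not r = not 3/8 = 5/8
((r implies r) and (p and p)) or not not r = 3/4 or 5/8 = 3/4
not (((r implies r) and (p and p)) or not not r) = not 3/4 = 1/4

1/4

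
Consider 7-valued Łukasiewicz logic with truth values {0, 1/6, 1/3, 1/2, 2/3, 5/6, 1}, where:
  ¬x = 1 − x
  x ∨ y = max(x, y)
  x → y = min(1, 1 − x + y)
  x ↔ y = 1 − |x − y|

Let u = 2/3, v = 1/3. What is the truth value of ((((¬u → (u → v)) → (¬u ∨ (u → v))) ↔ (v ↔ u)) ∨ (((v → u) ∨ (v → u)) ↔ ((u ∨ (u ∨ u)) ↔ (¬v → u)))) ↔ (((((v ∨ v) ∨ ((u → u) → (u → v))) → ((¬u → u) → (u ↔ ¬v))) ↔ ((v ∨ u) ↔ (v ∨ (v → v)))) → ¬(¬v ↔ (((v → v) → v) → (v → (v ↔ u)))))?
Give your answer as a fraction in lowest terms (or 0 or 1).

¬u = ¬2/3 = 1/3
u → v = 2/3 → 1/3 = 2/3
¬u → (u → v) = 1/3 → 2/3 = 1
¬u = ¬2/3 = 1/3
u → v = 2/3 → 1/3 = 2/3
¬u ∨ (u → v) = 1/3 ∨ 2/3 = 2/3
(¬u → (u → v)) → (¬u ∨ (u → v)) = 1 → 2/3 = 2/3
v ↔ u = 1/3 ↔ 2/3 = 2/3
((¬u → (u → v)) → (¬u ∨ (u → v))) ↔ (v ↔ u) = 2/3 ↔ 2/3 = 1
v → u = 1/3 → 2/3 = 1
v → u = 1/3 → 2/3 = 1
(v → u) ∨ (v → u) = 1 ∨ 1 = 1
u ∨ u = 2/3 ∨ 2/3 = 2/3
u ∨ (u ∨ u) = 2/3 ∨ 2/3 = 2/3
¬v = ¬1/3 = 2/3
¬v → u = 2/3 → 2/3 = 1
(u ∨ (u ∨ u)) ↔ (¬v → u) = 2/3 ↔ 1 = 2/3
((v → u) ∨ (v → u)) ↔ ((u ∨ (u ∨ u)) ↔ (¬v → u)) = 1 ↔ 2/3 = 2/3
(((¬u → (u → v)) → (¬u ∨ (u → v))) ↔ (v ↔ u)) ∨ (((v → u) ∨ (v → u)) ↔ ((u ∨ (u ∨ u)) ↔ (¬v → u))) = 1 ∨ 2/3 = 1
v ∨ v = 1/3 ∨ 1/3 = 1/3
u → u = 2/3 → 2/3 = 1
u → v = 2/3 → 1/3 = 2/3
(u → u) → (u → v) = 1 → 2/3 = 2/3
(v ∨ v) ∨ ((u → u) → (u → v)) = 1/3 ∨ 2/3 = 2/3
¬u = ¬2/3 = 1/3
¬u → u = 1/3 → 2/3 = 1
¬v = ¬1/3 = 2/3
u ↔ ¬v = 2/3 ↔ 2/3 = 1
(¬u → u) → (u ↔ ¬v) = 1 → 1 = 1
((v ∨ v) ∨ ((u → u) → (u → v))) → ((¬u → u) → (u ↔ ¬v)) = 2/3 → 1 = 1
v ∨ u = 1/3 ∨ 2/3 = 2/3
v → v = 1/3 → 1/3 = 1
v ∨ (v → v) = 1/3 ∨ 1 = 1
(v ∨ u) ↔ (v ∨ (v → v)) = 2/3 ↔ 1 = 2/3
(((v ∨ v) ∨ ((u → u) → (u → v))) → ((¬u → u) → (u ↔ ¬v))) ↔ ((v ∨ u) ↔ (v ∨ (v → v))) = 1 ↔ 2/3 = 2/3
¬v = ¬1/3 = 2/3
v → v = 1/3 → 1/3 = 1
(v → v) → v = 1 → 1/3 = 1/3
v ↔ u = 1/3 ↔ 2/3 = 2/3
v → (v ↔ u) = 1/3 → 2/3 = 1
((v → v) → v) → (v → (v ↔ u)) = 1/3 → 1 = 1
¬v ↔ (((v → v) → v) → (v → (v ↔ u))) = 2/3 ↔ 1 = 2/3
¬(¬v ↔ (((v → v) → v) → (v → (v ↔ u)))) = ¬2/3 = 1/3
((((v ∨ v) ∨ ((u → u) → (u → v))) → ((¬u → u) → (u ↔ ¬v))) ↔ ((v ∨ u) ↔ (v ∨ (v → v)))) → ¬(¬v ↔ (((v → v) → v) → (v → (v ↔ u)))) = 2/3 → 1/3 = 2/3
((((¬u → (u → v)) → (¬u ∨ (u → v))) ↔ (v ↔ u)) ∨ (((v → u) ∨ (v → u)) ↔ ((u ∨ (u ∨ u)) ↔ (¬v → u)))) ↔ (((((v ∨ v) ∨ ((u → u) → (u → v))) → ((¬u → u) → (u ↔ ¬v))) ↔ ((v ∨ u) ↔ (v ∨ (v → v)))) → ¬(¬v ↔ (((v → v) → v) → (v → (v ↔ u))))) = 1 ↔ 2/3 = 2/3

2/3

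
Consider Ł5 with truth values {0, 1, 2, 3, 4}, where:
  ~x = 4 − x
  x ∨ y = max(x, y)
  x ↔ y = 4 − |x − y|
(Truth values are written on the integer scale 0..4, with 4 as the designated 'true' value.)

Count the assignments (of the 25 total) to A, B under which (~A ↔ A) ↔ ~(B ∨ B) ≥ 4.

5

value 4: 5 assignments (counts)
value 3: 7 assignments
value 2: 7 assignments
value 1: 3 assignments
value 0: 3 assignments
So 5 of the 25 assignments meet the threshold.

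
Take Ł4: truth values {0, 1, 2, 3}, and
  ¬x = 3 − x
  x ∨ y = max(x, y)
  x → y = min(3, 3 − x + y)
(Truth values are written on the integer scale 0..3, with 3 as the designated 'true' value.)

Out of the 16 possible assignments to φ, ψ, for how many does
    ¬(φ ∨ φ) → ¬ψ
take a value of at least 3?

10

φ = 0, ψ = 0 ↦ 3  ≥
φ = 0, ψ = 1 ↦ 2  <
φ = 0, ψ = 2 ↦ 1  <
φ = 0, ψ = 3 ↦ 0  <
φ = 1, ψ = 0 ↦ 3  ≥
φ = 1, ψ = 1 ↦ 3  ≥
φ = 1, ψ = 2 ↦ 2  <
φ = 1, ψ = 3 ↦ 1  <
φ = 2, ψ = 0 ↦ 3  ≥
φ = 2, ψ = 1 ↦ 3  ≥
φ = 2, ψ = 2 ↦ 3  ≥
φ = 2, ψ = 3 ↦ 2  <
φ = 3, ψ = 0 ↦ 3  ≥
φ = 3, ψ = 1 ↦ 3  ≥
φ = 3, ψ = 2 ↦ 3  ≥
φ = 3, ψ = 3 ↦ 3  ≥
So 10 of the 16 assignments meet the threshold.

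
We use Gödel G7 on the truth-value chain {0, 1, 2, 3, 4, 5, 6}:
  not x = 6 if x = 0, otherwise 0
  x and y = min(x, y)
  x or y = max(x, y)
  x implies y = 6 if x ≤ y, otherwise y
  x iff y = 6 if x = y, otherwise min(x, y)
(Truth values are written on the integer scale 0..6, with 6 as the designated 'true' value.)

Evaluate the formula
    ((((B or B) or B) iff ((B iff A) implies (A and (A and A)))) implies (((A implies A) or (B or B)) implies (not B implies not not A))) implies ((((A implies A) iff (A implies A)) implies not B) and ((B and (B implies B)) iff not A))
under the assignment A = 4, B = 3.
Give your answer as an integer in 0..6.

0

B or B = 3 or 3 = 3
(B or B) or B = 3 or 3 = 3
B iff A = 3 iff 4 = 3
A and A = 4 and 4 = 4
A and (A and A) = 4 and 4 = 4
(B iff A) implies (A and (A and A)) = 3 implies 4 = 6
((B or B) or B) iff ((B iff A) implies (A and (A and A))) = 3 iff 6 = 3
A implies A = 4 implies 4 = 6
B or B = 3 or 3 = 3
(A implies A) or (B or B) = 6 or 3 = 6
not B = not 3 = 0
not A = not 4 = 0
not not A = not 0 = 6
not B implies not not A = 0 implies 6 = 6
((A implies A) or (B or B)) implies (not B implies not not A) = 6 implies 6 = 6
(((B or B) or B) iff ((B iff A) implies (A and (A and A)))) implies (((A implies A) or (B or B)) implies (not B implies not not A)) = 3 implies 6 = 6
A implies A = 4 implies 4 = 6
A implies A = 4 implies 4 = 6
(A implies A) iff (A implies A) = 6 iff 6 = 6
not B = not 3 = 0
((A implies A) iff (A implies A)) implies not B = 6 implies 0 = 0
B implies B = 3 implies 3 = 6
B and (B implies B) = 3 and 6 = 3
not A = not 4 = 0
(B and (B implies B)) iff not A = 3 iff 0 = 0
(((A implies A) iff (A implies A)) implies not B) and ((B and (B implies B)) iff not A) = 0 and 0 = 0
((((B or B) or B) iff ((B iff A) implies (A and (A and A)))) implies (((A implies A) or (B or B)) implies (not B implies not not A))) implies ((((A implies A) iff (A implies A)) implies not B) and ((B and (B implies B)) iff not A)) = 6 implies 0 = 0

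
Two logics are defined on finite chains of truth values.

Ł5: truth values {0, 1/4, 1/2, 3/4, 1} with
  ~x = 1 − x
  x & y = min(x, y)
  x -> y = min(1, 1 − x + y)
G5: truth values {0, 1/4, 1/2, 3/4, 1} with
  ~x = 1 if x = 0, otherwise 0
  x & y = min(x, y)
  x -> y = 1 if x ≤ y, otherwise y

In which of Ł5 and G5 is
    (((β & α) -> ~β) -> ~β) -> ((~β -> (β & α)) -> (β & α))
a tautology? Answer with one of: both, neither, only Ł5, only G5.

In Ł5: every assignment gives 1 — tautology.
In G5: at α = 1/4, β = 1/4 the value is 1/4 — not a tautology.

only Ł5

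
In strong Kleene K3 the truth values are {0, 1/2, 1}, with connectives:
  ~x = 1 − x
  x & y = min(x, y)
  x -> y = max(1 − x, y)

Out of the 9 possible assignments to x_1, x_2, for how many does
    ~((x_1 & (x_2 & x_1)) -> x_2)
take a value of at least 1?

0

x_1 = 0, x_2 = 0 ↦ 0  <
x_1 = 0, x_2 = 1/2 ↦ 0  <
x_1 = 0, x_2 = 1 ↦ 0  <
x_1 = 1/2, x_2 = 0 ↦ 0  <
x_1 = 1/2, x_2 = 1/2 ↦ 1/2  <
x_1 = 1/2, x_2 = 1 ↦ 0  <
x_1 = 1, x_2 = 0 ↦ 0  <
x_1 = 1, x_2 = 1/2 ↦ 1/2  <
x_1 = 1, x_2 = 1 ↦ 0  <
So 0 of the 9 assignments meet the threshold.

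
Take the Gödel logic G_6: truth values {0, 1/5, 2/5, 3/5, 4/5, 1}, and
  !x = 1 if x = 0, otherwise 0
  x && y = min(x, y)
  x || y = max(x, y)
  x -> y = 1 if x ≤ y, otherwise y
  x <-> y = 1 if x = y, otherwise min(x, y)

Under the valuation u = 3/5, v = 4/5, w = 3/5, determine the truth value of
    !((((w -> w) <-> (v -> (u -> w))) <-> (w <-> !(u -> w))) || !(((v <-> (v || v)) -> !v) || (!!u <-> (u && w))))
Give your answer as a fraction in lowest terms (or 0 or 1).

1

w -> w = 3/5 -> 3/5 = 1
u -> w = 3/5 -> 3/5 = 1
v -> (u -> w) = 4/5 -> 1 = 1
(w -> w) <-> (v -> (u -> w)) = 1 <-> 1 = 1
u -> w = 3/5 -> 3/5 = 1
!(u -> w) = !1 = 0
w <-> !(u -> w) = 3/5 <-> 0 = 0
((w -> w) <-> (v -> (u -> w))) <-> (w <-> !(u -> w)) = 1 <-> 0 = 0
v || v = 4/5 || 4/5 = 4/5
v <-> (v || v) = 4/5 <-> 4/5 = 1
!v = !4/5 = 0
(v <-> (v || v)) -> !v = 1 -> 0 = 0
!u = !3/5 = 0
!!u = !0 = 1
u && w = 3/5 && 3/5 = 3/5
!!u <-> (u && w) = 1 <-> 3/5 = 3/5
((v <-> (v || v)) -> !v) || (!!u <-> (u && w)) = 0 || 3/5 = 3/5
!(((v <-> (v || v)) -> !v) || (!!u <-> (u && w))) = !3/5 = 0
(((w -> w) <-> (v -> (u -> w))) <-> (w <-> !(u -> w))) || !(((v <-> (v || v)) -> !v) || (!!u <-> (u && w))) = 0 || 0 = 0
!((((w -> w) <-> (v -> (u -> w))) <-> (w <-> !(u -> w))) || !(((v <-> (v || v)) -> !v) || (!!u <-> (u && w)))) = !0 = 1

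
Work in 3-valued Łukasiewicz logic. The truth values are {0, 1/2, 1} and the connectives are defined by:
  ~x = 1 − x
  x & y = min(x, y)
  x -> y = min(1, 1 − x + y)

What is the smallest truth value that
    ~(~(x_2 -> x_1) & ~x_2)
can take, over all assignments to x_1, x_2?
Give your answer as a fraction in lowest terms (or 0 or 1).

Take x_1 = 0, x_2 = 1/2:
x_2 -> x_1 = 1/2 -> 0 = 1/2
~(x_2 -> x_1) = ~1/2 = 1/2
~x_2 = ~1/2 = 1/2
~(x_2 -> x_1) & ~x_2 = 1/2 & 1/2 = 1/2
~(~(x_2 -> x_1) & ~x_2) = ~1/2 = 1/2
No assignment yields a value below 1/2, so this is the minimum.

1/2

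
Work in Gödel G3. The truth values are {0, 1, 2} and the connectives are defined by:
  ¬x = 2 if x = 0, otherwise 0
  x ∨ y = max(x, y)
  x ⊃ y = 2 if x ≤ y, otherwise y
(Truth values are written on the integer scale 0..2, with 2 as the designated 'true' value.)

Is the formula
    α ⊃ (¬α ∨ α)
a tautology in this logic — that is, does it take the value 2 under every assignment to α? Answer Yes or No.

Yes

α = 0 ↦ 2
α = 1 ↦ 2
α = 2 ↦ 2
Every assignment gives a value ≥ 2.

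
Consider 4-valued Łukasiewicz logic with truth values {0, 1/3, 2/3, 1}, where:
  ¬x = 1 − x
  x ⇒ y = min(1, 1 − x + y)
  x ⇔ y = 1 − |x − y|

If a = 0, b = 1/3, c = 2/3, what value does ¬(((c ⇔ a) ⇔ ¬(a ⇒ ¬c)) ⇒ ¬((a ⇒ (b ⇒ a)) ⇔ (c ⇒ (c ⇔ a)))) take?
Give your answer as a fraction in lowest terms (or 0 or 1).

c ⇔ a = 2/3 ⇔ 0 = 1/3
¬c = ¬2/3 = 1/3
a ⇒ ¬c = 0 ⇒ 1/3 = 1
¬(a ⇒ ¬c) = ¬1 = 0
(c ⇔ a) ⇔ ¬(a ⇒ ¬c) = 1/3 ⇔ 0 = 2/3
b ⇒ a = 1/3 ⇒ 0 = 2/3
a ⇒ (b ⇒ a) = 0 ⇒ 2/3 = 1
c ⇔ a = 2/3 ⇔ 0 = 1/3
c ⇒ (c ⇔ a) = 2/3 ⇒ 1/3 = 2/3
(a ⇒ (b ⇒ a)) ⇔ (c ⇒ (c ⇔ a)) = 1 ⇔ 2/3 = 2/3
¬((a ⇒ (b ⇒ a)) ⇔ (c ⇒ (c ⇔ a))) = ¬2/3 = 1/3
((c ⇔ a) ⇔ ¬(a ⇒ ¬c)) ⇒ ¬((a ⇒ (b ⇒ a)) ⇔ (c ⇒ (c ⇔ a))) = 2/3 ⇒ 1/3 = 2/3
¬(((c ⇔ a) ⇔ ¬(a ⇒ ¬c)) ⇒ ¬((a ⇒ (b ⇒ a)) ⇔ (c ⇒ (c ⇔ a)))) = ¬2/3 = 1/3

1/3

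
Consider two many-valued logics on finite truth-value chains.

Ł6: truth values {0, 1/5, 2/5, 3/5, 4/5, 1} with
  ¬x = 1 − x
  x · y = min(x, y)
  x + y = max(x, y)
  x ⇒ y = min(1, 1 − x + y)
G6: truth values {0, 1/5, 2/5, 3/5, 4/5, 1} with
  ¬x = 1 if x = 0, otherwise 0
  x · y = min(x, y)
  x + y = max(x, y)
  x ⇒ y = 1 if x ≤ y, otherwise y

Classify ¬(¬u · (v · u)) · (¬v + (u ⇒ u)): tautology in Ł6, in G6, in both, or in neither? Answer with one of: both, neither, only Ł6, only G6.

only G6

In Ł6: at u = 1/5, v = 1/5 the value is 4/5 — not a tautology.
In G6: every assignment gives 1 — tautology.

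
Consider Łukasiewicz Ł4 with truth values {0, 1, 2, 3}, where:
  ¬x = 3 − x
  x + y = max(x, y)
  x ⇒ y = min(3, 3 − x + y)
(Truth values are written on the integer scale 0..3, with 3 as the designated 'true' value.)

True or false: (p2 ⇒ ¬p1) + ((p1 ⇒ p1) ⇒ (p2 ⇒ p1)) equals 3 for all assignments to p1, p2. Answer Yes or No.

No

Counterexample: take p1 = 1, p2 = 3.
¬p1 = ¬1 = 2
p2 ⇒ ¬p1 = 3 ⇒ 2 = 2
p1 ⇒ p1 = 1 ⇒ 1 = 3
p2 ⇒ p1 = 3 ⇒ 1 = 1
(p1 ⇒ p1) ⇒ (p2 ⇒ p1) = 3 ⇒ 1 = 1
(p2 ⇒ ¬p1) + ((p1 ⇒ p1) ⇒ (p2 ⇒ p1)) = 2 + 1 = 2
This gives 2 ≠ 3.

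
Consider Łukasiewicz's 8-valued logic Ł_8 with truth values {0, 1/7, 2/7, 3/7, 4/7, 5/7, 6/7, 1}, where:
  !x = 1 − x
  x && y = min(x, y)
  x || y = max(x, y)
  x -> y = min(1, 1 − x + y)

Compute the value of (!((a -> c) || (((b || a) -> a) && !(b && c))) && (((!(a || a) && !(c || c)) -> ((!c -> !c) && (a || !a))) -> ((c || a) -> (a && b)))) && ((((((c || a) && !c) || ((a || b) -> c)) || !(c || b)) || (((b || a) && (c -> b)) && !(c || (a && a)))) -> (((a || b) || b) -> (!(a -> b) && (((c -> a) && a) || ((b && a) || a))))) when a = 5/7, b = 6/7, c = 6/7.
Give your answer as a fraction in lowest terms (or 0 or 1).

0

a -> c = 5/7 -> 6/7 = 1
b || a = 6/7 || 5/7 = 6/7
(b || a) -> a = 6/7 -> 5/7 = 6/7
b && c = 6/7 && 6/7 = 6/7
!(b && c) = !6/7 = 1/7
((b || a) -> a) && !(b && c) = 6/7 && 1/7 = 1/7
(a -> c) || (((b || a) -> a) && !(b && c)) = 1 || 1/7 = 1
!((a -> c) || (((b || a) -> a) && !(b && c))) = !1 = 0
a || a = 5/7 || 5/7 = 5/7
!(a || a) = !5/7 = 2/7
c || c = 6/7 || 6/7 = 6/7
!(c || c) = !6/7 = 1/7
!(a || a) && !(c || c) = 2/7 && 1/7 = 1/7
!c = !6/7 = 1/7
!c = !6/7 = 1/7
!c -> !c = 1/7 -> 1/7 = 1
!a = !5/7 = 2/7
a || !a = 5/7 || 2/7 = 5/7
(!c -> !c) && (a || !a) = 1 && 5/7 = 5/7
(!(a || a) && !(c || c)) -> ((!c -> !c) && (a || !a)) = 1/7 -> 5/7 = 1
c || a = 6/7 || 5/7 = 6/7
a && b = 5/7 && 6/7 = 5/7
(c || a) -> (a && b) = 6/7 -> 5/7 = 6/7
((!(a || a) && !(c || c)) -> ((!c -> !c) && (a || !a))) -> ((c || a) -> (a && b)) = 1 -> 6/7 = 6/7
!((a -> c) || (((b || a) -> a) && !(b && c))) && (((!(a || a) && !(c || c)) -> ((!c -> !c) && (a || !a))) -> ((c || a) -> (a && b))) = 0 && 6/7 = 0
c || a = 6/7 || 5/7 = 6/7
!c = !6/7 = 1/7
(c || a) && !c = 6/7 && 1/7 = 1/7
a || b = 5/7 || 6/7 = 6/7
(a || b) -> c = 6/7 -> 6/7 = 1
((c || a) && !c) || ((a || b) -> c) = 1/7 || 1 = 1
c || b = 6/7 || 6/7 = 6/7
!(c || b) = !6/7 = 1/7
(((c || a) && !c) || ((a || b) -> c)) || !(c || b) = 1 || 1/7 = 1
b || a = 6/7 || 5/7 = 6/7
c -> b = 6/7 -> 6/7 = 1
(b || a) && (c -> b) = 6/7 && 1 = 6/7
a && a = 5/7 && 5/7 = 5/7
c || (a && a) = 6/7 || 5/7 = 6/7
!(c || (a && a)) = !6/7 = 1/7
((b || a) && (c -> b)) && !(c || (a && a)) = 6/7 && 1/7 = 1/7
((((c || a) && !c) || ((a || b) -> c)) || !(c || b)) || (((b || a) && (c -> b)) && !(c || (a && a))) = 1 || 1/7 = 1
a || b = 5/7 || 6/7 = 6/7
(a || b) || b = 6/7 || 6/7 = 6/7
a -> b = 5/7 -> 6/7 = 1
!(a -> b) = !1 = 0
c -> a = 6/7 -> 5/7 = 6/7
(c -> a) && a = 6/7 && 5/7 = 5/7
b && a = 6/7 && 5/7 = 5/7
(b && a) || a = 5/7 || 5/7 = 5/7
((c -> a) && a) || ((b && a) || a) = 5/7 || 5/7 = 5/7
!(a -> b) && (((c -> a) && a) || ((b && a) || a)) = 0 && 5/7 = 0
((a || b) || b) -> (!(a -> b) && (((c -> a) && a) || ((b && a) || a))) = 6/7 -> 0 = 1/7
(((((c || a) && !c) || ((a || b) -> c)) || !(c || b)) || (((b || a) && (c -> b)) && !(c || (a && a)))) -> (((a || b) || b) -> (!(a -> b) && (((c -> a) && a) || ((b && a) || a)))) = 1 -> 1/7 = 1/7
(!((a -> c) || (((b || a) -> a) && !(b && c))) && (((!(a || a) && !(c || c)) -> ((!c -> !c) && (a || !a))) -> ((c || a) -> (a && b)))) && ((((((c || a) && !c) || ((a || b) -> c)) || !(c || b)) || (((b || a) && (c -> b)) && !(c || (a && a)))) -> (((a || b) || b) -> (!(a -> b) && (((c -> a) && a) || ((b && a) || a))))) = 0 && 1/7 = 0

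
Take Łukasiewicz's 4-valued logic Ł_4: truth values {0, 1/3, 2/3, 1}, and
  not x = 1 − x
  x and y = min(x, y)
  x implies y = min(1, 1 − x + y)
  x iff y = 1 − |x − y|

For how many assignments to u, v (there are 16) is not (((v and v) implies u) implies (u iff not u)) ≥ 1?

u = 0, v = 0 ↦ 1  ≥
u = 0, v = 1/3 ↦ 2/3  <
u = 0, v = 2/3 ↦ 1/3  <
u = 0, v = 1 ↦ 0  <
u = 1/3, v = 0 ↦ 1/3  <
u = 1/3, v = 1/3 ↦ 1/3  <
u = 1/3, v = 2/3 ↦ 0  <
u = 1/3, v = 1 ↦ 0  <
u = 2/3, v = 0 ↦ 1/3  <
u = 2/3, v = 1/3 ↦ 1/3  <
u = 2/3, v = 2/3 ↦ 1/3  <
u = 2/3, v = 1 ↦ 0  <
u = 1, v = 0 ↦ 1  ≥
u = 1, v = 1/3 ↦ 1  ≥
u = 1, v = 2/3 ↦ 1  ≥
u = 1, v = 1 ↦ 1  ≥
So 5 of the 16 assignments meet the threshold.

5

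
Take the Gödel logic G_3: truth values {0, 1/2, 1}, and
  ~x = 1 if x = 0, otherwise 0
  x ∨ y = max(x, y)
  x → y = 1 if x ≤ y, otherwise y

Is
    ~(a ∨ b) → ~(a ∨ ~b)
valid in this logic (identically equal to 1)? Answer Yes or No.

Counterexample: take a = 0, b = 0.
a ∨ b = 0 ∨ 0 = 0
~(a ∨ b) = ~0 = 1
~b = ~0 = 1
a ∨ ~b = 0 ∨ 1 = 1
~(a ∨ ~b) = ~1 = 0
~(a ∨ b) → ~(a ∨ ~b) = 1 → 0 = 0
This gives 0 ≠ 1.

No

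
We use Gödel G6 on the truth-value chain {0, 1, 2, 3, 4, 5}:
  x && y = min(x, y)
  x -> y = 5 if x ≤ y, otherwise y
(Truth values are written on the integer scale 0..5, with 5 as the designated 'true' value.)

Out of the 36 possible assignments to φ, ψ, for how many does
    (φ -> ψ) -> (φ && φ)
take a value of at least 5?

16

value 5: 16 assignments (counts)
value 4: 2 assignments
value 3: 3 assignments
value 2: 4 assignments
value 1: 5 assignments
value 0: 6 assignments
So 16 of the 36 assignments meet the threshold.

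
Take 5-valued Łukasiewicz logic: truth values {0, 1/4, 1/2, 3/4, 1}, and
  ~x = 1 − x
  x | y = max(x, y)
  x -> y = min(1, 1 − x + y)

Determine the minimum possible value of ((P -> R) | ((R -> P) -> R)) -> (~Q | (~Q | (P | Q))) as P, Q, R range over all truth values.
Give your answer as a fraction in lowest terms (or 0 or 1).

1/2

Take P = 0, Q = 1/2, R = 0:
P -> R = 0 -> 0 = 1
R -> P = 0 -> 0 = 1
(R -> P) -> R = 1 -> 0 = 0
(P -> R) | ((R -> P) -> R) = 1 | 0 = 1
~Q = ~1/2 = 1/2
~Q = ~1/2 = 1/2
P | Q = 0 | 1/2 = 1/2
~Q | (P | Q) = 1/2 | 1/2 = 1/2
~Q | (~Q | (P | Q)) = 1/2 | 1/2 = 1/2
((P -> R) | ((R -> P) -> R)) -> (~Q | (~Q | (P | Q))) = 1 -> 1/2 = 1/2
No assignment yields a value below 1/2, so this is the minimum.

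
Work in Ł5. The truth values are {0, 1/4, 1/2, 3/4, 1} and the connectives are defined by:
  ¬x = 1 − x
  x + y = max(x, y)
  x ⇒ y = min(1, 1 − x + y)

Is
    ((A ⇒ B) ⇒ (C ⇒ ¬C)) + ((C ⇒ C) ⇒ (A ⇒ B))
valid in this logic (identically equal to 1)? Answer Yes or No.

Counterexample: take A = 1/4, B = 0, C = 3/4.
A ⇒ B = 1/4 ⇒ 0 = 3/4
¬C = ¬3/4 = 1/4
C ⇒ ¬C = 3/4 ⇒ 1/4 = 1/2
(A ⇒ B) ⇒ (C ⇒ ¬C) = 3/4 ⇒ 1/2 = 3/4
C ⇒ C = 3/4 ⇒ 3/4 = 1
A ⇒ B = 1/4 ⇒ 0 = 3/4
(C ⇒ C) ⇒ (A ⇒ B) = 1 ⇒ 3/4 = 3/4
((A ⇒ B) ⇒ (C ⇒ ¬C)) + ((C ⇒ C) ⇒ (A ⇒ B)) = 3/4 + 3/4 = 3/4
This gives 3/4 ≠ 1.

No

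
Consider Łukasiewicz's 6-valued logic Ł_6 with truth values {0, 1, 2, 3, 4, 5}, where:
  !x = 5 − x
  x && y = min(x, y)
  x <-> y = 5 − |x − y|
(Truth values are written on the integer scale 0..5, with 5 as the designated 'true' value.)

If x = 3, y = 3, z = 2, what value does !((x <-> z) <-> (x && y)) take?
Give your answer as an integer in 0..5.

1

x <-> z = 3 <-> 2 = 4
x && y = 3 && 3 = 3
(x <-> z) <-> (x && y) = 4 <-> 3 = 4
!((x <-> z) <-> (x && y)) = !4 = 1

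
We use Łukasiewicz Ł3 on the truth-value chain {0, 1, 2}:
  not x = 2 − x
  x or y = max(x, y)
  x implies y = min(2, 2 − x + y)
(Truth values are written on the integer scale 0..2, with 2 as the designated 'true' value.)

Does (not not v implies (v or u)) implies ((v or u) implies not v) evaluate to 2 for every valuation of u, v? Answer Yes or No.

Counterexample: take u = 0, v = 2.
not v = not 2 = 0
not not v = not 0 = 2
v or u = 2 or 0 = 2
not not v implies (v or u) = 2 implies 2 = 2
v or u = 2 or 0 = 2
not v = not 2 = 0
(v or u) implies not v = 2 implies 0 = 0
(not not v implies (v or u)) implies ((v or u) implies not v) = 2 implies 0 = 0
This gives 0 ≠ 2.

No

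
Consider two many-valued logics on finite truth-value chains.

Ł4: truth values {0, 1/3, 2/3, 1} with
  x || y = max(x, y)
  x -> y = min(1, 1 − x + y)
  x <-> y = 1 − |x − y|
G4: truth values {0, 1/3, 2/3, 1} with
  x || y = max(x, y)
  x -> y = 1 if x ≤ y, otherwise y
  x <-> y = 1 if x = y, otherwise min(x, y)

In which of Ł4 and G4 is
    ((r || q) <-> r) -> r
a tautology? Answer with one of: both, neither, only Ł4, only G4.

neither

In Ł4: at q = 0, r = 0 the value is 0 — not a tautology.
In G4: at q = 0, r = 0 the value is 0 — not a tautology.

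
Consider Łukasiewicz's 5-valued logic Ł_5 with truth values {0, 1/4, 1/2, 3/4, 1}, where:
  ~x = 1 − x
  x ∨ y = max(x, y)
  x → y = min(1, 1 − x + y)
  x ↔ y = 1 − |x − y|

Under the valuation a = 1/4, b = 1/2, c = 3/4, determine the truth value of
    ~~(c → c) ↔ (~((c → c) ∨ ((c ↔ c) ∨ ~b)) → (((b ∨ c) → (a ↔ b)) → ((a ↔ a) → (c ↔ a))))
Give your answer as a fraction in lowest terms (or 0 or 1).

1

c → c = 3/4 → 3/4 = 1
~(c → c) = ~1 = 0
~~(c → c) = ~0 = 1
c → c = 3/4 → 3/4 = 1
c ↔ c = 3/4 ↔ 3/4 = 1
~b = ~1/2 = 1/2
(c ↔ c) ∨ ~b = 1 ∨ 1/2 = 1
(c → c) ∨ ((c ↔ c) ∨ ~b) = 1 ∨ 1 = 1
~((c → c) ∨ ((c ↔ c) ∨ ~b)) = ~1 = 0
b ∨ c = 1/2 ∨ 3/4 = 3/4
a ↔ b = 1/4 ↔ 1/2 = 3/4
(b ∨ c) → (a ↔ b) = 3/4 → 3/4 = 1
a ↔ a = 1/4 ↔ 1/4 = 1
c ↔ a = 3/4 ↔ 1/4 = 1/2
(a ↔ a) → (c ↔ a) = 1 → 1/2 = 1/2
((b ∨ c) → (a ↔ b)) → ((a ↔ a) → (c ↔ a)) = 1 → 1/2 = 1/2
~((c → c) ∨ ((c ↔ c) ∨ ~b)) → (((b ∨ c) → (a ↔ b)) → ((a ↔ a) → (c ↔ a))) = 0 → 1/2 = 1
~~(c → c) ↔ (~((c → c) ∨ ((c ↔ c) ∨ ~b)) → (((b ∨ c) → (a ↔ b)) → ((a ↔ a) → (c ↔ a)))) = 1 ↔ 1 = 1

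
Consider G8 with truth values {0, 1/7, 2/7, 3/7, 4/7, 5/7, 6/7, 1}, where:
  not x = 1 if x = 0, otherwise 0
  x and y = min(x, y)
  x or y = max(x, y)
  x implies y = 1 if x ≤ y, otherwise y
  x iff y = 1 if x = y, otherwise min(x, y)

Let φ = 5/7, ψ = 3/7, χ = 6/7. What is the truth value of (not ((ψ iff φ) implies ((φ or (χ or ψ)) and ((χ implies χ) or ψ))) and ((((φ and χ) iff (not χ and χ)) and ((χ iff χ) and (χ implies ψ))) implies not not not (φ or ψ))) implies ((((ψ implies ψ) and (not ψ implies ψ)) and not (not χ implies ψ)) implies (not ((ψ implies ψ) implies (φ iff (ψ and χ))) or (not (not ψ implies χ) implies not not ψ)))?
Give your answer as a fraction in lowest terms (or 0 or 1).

1

ψ iff φ = 3/7 iff 5/7 = 3/7
χ or ψ = 6/7 or 3/7 = 6/7
φ or (χ or ψ) = 5/7 or 6/7 = 6/7
χ implies χ = 6/7 implies 6/7 = 1
(χ implies χ) or ψ = 1 or 3/7 = 1
(φ or (χ or ψ)) and ((χ implies χ) or ψ) = 6/7 and 1 = 6/7
(ψ iff φ) implies ((φ or (χ or ψ)) and ((χ implies χ) or ψ)) = 3/7 implies 6/7 = 1
not ((ψ iff φ) implies ((φ or (χ or ψ)) and ((χ implies χ) or ψ))) = not 1 = 0
φ and χ = 5/7 and 6/7 = 5/7
not χ = not 6/7 = 0
not χ and χ = 0 and 6/7 = 0
(φ and χ) iff (not χ and χ) = 5/7 iff 0 = 0
χ iff χ = 6/7 iff 6/7 = 1
χ implies ψ = 6/7 implies 3/7 = 3/7
(χ iff χ) and (χ implies ψ) = 1 and 3/7 = 3/7
((φ and χ) iff (not χ and χ)) and ((χ iff χ) and (χ implies ψ)) = 0 and 3/7 = 0
φ or ψ = 5/7 or 3/7 = 5/7
not (φ or ψ) = not 5/7 = 0
not not (φ or ψ) = not 0 = 1
not not not (φ or ψ) = not 1 = 0
(((φ and χ) iff (not χ and χ)) and ((χ iff χ) and (χ implies ψ))) implies not not not (φ or ψ) = 0 implies 0 = 1
not ((ψ iff φ) implies ((φ or (χ or ψ)) and ((χ implies χ) or ψ))) and ((((φ and χ) iff (not χ and χ)) and ((χ iff χ) and (χ implies ψ))) implies not not not (φ or ψ)) = 0 and 1 = 0
ψ implies ψ = 3/7 implies 3/7 = 1
not ψ = not 3/7 = 0
not ψ implies ψ = 0 implies 3/7 = 1
(ψ implies ψ) and (not ψ implies ψ) = 1 and 1 = 1
not χ = not 6/7 = 0
not χ implies ψ = 0 implies 3/7 = 1
not (not χ implies ψ) = not 1 = 0
((ψ implies ψ) and (not ψ implies ψ)) and not (not χ implies ψ) = 1 and 0 = 0
ψ implies ψ = 3/7 implies 3/7 = 1
ψ and χ = 3/7 and 6/7 = 3/7
φ iff (ψ and χ) = 5/7 iff 3/7 = 3/7
(ψ implies ψ) implies (φ iff (ψ and χ)) = 1 implies 3/7 = 3/7
not ((ψ implies ψ) implies (φ iff (ψ and χ))) = not 3/7 = 0
not ψ = not 3/7 = 0
not ψ implies χ = 0 implies 6/7 = 1
not (not ψ implies χ) = not 1 = 0
not ψ = not 3/7 = 0
not not ψ = not 0 = 1
not (not ψ implies χ) implies not not ψ = 0 implies 1 = 1
not ((ψ implies ψ) implies (φ iff (ψ and χ))) or (not (not ψ implies χ) implies not not ψ) = 0 or 1 = 1
(((ψ implies ψ) and (not ψ implies ψ)) and not (not χ implies ψ)) implies (not ((ψ implies ψ) implies (φ iff (ψ and χ))) or (not (not ψ implies χ) implies not not ψ)) = 0 implies 1 = 1
(not ((ψ iff φ) implies ((φ or (χ or ψ)) and ((χ implies χ) or ψ))) and ((((φ and χ) iff (not χ and χ)) and ((χ iff χ) and (χ implies ψ))) implies not not not (φ or ψ))) implies ((((ψ implies ψ) and (not ψ implies ψ)) and not (not χ implies ψ)) implies (not ((ψ implies ψ) implies (φ iff (ψ and χ))) or (not (not ψ implies χ) implies not not ψ))) = 0 implies 1 = 1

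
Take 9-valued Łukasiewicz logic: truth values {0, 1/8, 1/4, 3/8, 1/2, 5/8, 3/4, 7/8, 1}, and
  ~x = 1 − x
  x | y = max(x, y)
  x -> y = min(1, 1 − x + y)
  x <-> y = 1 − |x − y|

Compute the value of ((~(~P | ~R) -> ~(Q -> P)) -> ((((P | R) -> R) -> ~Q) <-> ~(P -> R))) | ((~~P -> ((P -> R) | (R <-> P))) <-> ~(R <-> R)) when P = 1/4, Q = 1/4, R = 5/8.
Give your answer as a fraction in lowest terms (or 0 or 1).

1/2

~P = ~1/4 = 3/4
~R = ~5/8 = 3/8
~P | ~R = 3/4 | 3/8 = 3/4
~(~P | ~R) = ~3/4 = 1/4
Q -> P = 1/4 -> 1/4 = 1
~(Q -> P) = ~1 = 0
~(~P | ~R) -> ~(Q -> P) = 1/4 -> 0 = 3/4
P | R = 1/4 | 5/8 = 5/8
(P | R) -> R = 5/8 -> 5/8 = 1
~Q = ~1/4 = 3/4
((P | R) -> R) -> ~Q = 1 -> 3/4 = 3/4
P -> R = 1/4 -> 5/8 = 1
~(P -> R) = ~1 = 0
(((P | R) -> R) -> ~Q) <-> ~(P -> R) = 3/4 <-> 0 = 1/4
(~(~P | ~R) -> ~(Q -> P)) -> ((((P | R) -> R) -> ~Q) <-> ~(P -> R)) = 3/4 -> 1/4 = 1/2
~P = ~1/4 = 3/4
~~P = ~3/4 = 1/4
P -> R = 1/4 -> 5/8 = 1
R <-> P = 5/8 <-> 1/4 = 5/8
(P -> R) | (R <-> P) = 1 | 5/8 = 1
~~P -> ((P -> R) | (R <-> P)) = 1/4 -> 1 = 1
R <-> R = 5/8 <-> 5/8 = 1
~(R <-> R) = ~1 = 0
(~~P -> ((P -> R) | (R <-> P))) <-> ~(R <-> R) = 1 <-> 0 = 0
((~(~P | ~R) -> ~(Q -> P)) -> ((((P | R) -> R) -> ~Q) <-> ~(P -> R))) | ((~~P -> ((P -> R) | (R <-> P))) <-> ~(R <-> R)) = 1/2 | 0 = 1/2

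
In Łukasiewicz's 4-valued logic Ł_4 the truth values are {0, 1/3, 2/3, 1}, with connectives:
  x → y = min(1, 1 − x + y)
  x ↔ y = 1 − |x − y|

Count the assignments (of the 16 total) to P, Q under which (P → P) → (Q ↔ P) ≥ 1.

P = 0, Q = 0 ↦ 1  ≥
P = 0, Q = 1/3 ↦ 2/3  <
P = 0, Q = 2/3 ↦ 1/3  <
P = 0, Q = 1 ↦ 0  <
P = 1/3, Q = 0 ↦ 2/3  <
P = 1/3, Q = 1/3 ↦ 1  ≥
P = 1/3, Q = 2/3 ↦ 2/3  <
P = 1/3, Q = 1 ↦ 1/3  <
P = 2/3, Q = 0 ↦ 1/3  <
P = 2/3, Q = 1/3 ↦ 2/3  <
P = 2/3, Q = 2/3 ↦ 1  ≥
P = 2/3, Q = 1 ↦ 2/3  <
P = 1, Q = 0 ↦ 0  <
P = 1, Q = 1/3 ↦ 1/3  <
P = 1, Q = 2/3 ↦ 2/3  <
P = 1, Q = 1 ↦ 1  ≥
So 4 of the 16 assignments meet the threshold.

4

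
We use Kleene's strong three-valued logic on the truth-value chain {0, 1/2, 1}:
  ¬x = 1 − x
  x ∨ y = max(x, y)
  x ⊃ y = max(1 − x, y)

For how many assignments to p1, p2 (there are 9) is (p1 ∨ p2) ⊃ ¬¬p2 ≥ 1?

p1 = 0, p2 = 0 ↦ 1  ≥
p1 = 0, p2 = 1/2 ↦ 1/2  <
p1 = 0, p2 = 1 ↦ 1  ≥
p1 = 1/2, p2 = 0 ↦ 1/2  <
p1 = 1/2, p2 = 1/2 ↦ 1/2  <
p1 = 1/2, p2 = 1 ↦ 1  ≥
p1 = 1, p2 = 0 ↦ 0  <
p1 = 1, p2 = 1/2 ↦ 1/2  <
p1 = 1, p2 = 1 ↦ 1  ≥
So 4 of the 9 assignments meet the threshold.

4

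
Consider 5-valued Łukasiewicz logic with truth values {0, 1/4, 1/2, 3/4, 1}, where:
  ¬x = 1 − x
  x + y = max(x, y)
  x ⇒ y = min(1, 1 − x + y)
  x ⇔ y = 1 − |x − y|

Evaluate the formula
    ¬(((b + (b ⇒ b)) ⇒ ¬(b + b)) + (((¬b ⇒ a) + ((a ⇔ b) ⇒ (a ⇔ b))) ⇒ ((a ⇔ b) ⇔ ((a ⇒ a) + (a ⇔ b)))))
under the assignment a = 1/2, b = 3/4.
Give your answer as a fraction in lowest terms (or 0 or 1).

b ⇒ b = 3/4 ⇒ 3/4 = 1
b + (b ⇒ b) = 3/4 + 1 = 1
b + b = 3/4 + 3/4 = 3/4
¬(b + b) = ¬3/4 = 1/4
(b + (b ⇒ b)) ⇒ ¬(b + b) = 1 ⇒ 1/4 = 1/4
¬b = ¬3/4 = 1/4
¬b ⇒ a = 1/4 ⇒ 1/2 = 1
a ⇔ b = 1/2 ⇔ 3/4 = 3/4
a ⇔ b = 1/2 ⇔ 3/4 = 3/4
(a ⇔ b) ⇒ (a ⇔ b) = 3/4 ⇒ 3/4 = 1
(¬b ⇒ a) + ((a ⇔ b) ⇒ (a ⇔ b)) = 1 + 1 = 1
a ⇔ b = 1/2 ⇔ 3/4 = 3/4
a ⇒ a = 1/2 ⇒ 1/2 = 1
a ⇔ b = 1/2 ⇔ 3/4 = 3/4
(a ⇒ a) + (a ⇔ b) = 1 + 3/4 = 1
(a ⇔ b) ⇔ ((a ⇒ a) + (a ⇔ b)) = 3/4 ⇔ 1 = 3/4
((¬b ⇒ a) + ((a ⇔ b) ⇒ (a ⇔ b))) ⇒ ((a ⇔ b) ⇔ ((a ⇒ a) + (a ⇔ b))) = 1 ⇒ 3/4 = 3/4
((b + (b ⇒ b)) ⇒ ¬(b + b)) + (((¬b ⇒ a) + ((a ⇔ b) ⇒ (a ⇔ b))) ⇒ ((a ⇔ b) ⇔ ((a ⇒ a) + (a ⇔ b)))) = 1/4 + 3/4 = 3/4
¬(((b + (b ⇒ b)) ⇒ ¬(b + b)) + (((¬b ⇒ a) + ((a ⇔ b) ⇒ (a ⇔ b))) ⇒ ((a ⇔ b) ⇔ ((a ⇒ a) + (a ⇔ b))))) = ¬3/4 = 1/4

1/4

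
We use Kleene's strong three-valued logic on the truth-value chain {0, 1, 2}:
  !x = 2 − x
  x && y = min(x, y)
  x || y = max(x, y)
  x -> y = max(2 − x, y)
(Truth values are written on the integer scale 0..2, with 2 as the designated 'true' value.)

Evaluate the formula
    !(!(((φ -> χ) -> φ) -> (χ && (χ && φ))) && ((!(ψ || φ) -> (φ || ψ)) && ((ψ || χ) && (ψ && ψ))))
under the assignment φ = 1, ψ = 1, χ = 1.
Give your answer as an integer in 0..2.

φ -> χ = 1 -> 1 = 1
(φ -> χ) -> φ = 1 -> 1 = 1
χ && φ = 1 && 1 = 1
χ && (χ && φ) = 1 && 1 = 1
((φ -> χ) -> φ) -> (χ && (χ && φ)) = 1 -> 1 = 1
!(((φ -> χ) -> φ) -> (χ && (χ && φ))) = !1 = 1
ψ || φ = 1 || 1 = 1
!(ψ || φ) = !1 = 1
φ || ψ = 1 || 1 = 1
!(ψ || φ) -> (φ || ψ) = 1 -> 1 = 1
ψ || χ = 1 || 1 = 1
ψ && ψ = 1 && 1 = 1
(ψ || χ) && (ψ && ψ) = 1 && 1 = 1
(!(ψ || φ) -> (φ || ψ)) && ((ψ || χ) && (ψ && ψ)) = 1 && 1 = 1
!(((φ -> χ) -> φ) -> (χ && (χ && φ))) && ((!(ψ || φ) -> (φ || ψ)) && ((ψ || χ) && (ψ && ψ))) = 1 && 1 = 1
!(!(((φ -> χ) -> φ) -> (χ && (χ && φ))) && ((!(ψ || φ) -> (φ || ψ)) && ((ψ || χ) && (ψ && ψ)))) = !1 = 1

1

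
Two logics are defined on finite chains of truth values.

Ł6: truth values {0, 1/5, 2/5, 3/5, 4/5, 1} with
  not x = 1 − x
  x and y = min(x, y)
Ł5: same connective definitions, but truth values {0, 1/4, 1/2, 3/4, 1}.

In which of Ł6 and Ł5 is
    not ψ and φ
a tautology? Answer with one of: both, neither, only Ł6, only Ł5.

In Ł6: at φ = 0, ψ = 0 the value is 0 — not a tautology.
In Ł5: at φ = 0, ψ = 0 the value is 0 — not a tautology.

neither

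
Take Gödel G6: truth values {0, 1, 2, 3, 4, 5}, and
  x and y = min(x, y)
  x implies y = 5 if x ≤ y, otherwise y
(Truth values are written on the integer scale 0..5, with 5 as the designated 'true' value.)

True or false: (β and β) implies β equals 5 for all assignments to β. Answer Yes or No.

β = 0 ↦ 5
β = 1 ↦ 5
β = 2 ↦ 5
β = 3 ↦ 5
β = 4 ↦ 5
β = 5 ↦ 5
Every assignment gives a value ≥ 5.

Yes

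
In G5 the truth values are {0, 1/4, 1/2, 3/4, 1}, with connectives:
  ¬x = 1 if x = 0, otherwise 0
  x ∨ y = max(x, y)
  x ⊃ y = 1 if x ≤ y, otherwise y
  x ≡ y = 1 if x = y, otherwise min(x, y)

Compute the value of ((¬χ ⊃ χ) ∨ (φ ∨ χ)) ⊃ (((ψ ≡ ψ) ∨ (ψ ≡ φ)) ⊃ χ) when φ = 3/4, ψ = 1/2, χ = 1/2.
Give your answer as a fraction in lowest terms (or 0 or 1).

1/2

¬χ = ¬1/2 = 0
¬χ ⊃ χ = 0 ⊃ 1/2 = 1
φ ∨ χ = 3/4 ∨ 1/2 = 3/4
(¬χ ⊃ χ) ∨ (φ ∨ χ) = 1 ∨ 3/4 = 1
ψ ≡ ψ = 1/2 ≡ 1/2 = 1
ψ ≡ φ = 1/2 ≡ 3/4 = 1/2
(ψ ≡ ψ) ∨ (ψ ≡ φ) = 1 ∨ 1/2 = 1
((ψ ≡ ψ) ∨ (ψ ≡ φ)) ⊃ χ = 1 ⊃ 1/2 = 1/2
((¬χ ⊃ χ) ∨ (φ ∨ χ)) ⊃ (((ψ ≡ ψ) ∨ (ψ ≡ φ)) ⊃ χ) = 1 ⊃ 1/2 = 1/2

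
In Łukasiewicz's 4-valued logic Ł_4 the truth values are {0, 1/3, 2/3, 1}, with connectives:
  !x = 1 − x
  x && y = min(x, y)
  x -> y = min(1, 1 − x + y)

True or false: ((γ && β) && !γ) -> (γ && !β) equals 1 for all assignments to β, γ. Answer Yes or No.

No

Counterexample: take β = 1, γ = 1/3.
γ && β = 1/3 && 1 = 1/3
!γ = !1/3 = 2/3
(γ && β) && !γ = 1/3 && 2/3 = 1/3
!β = !1 = 0
γ && !β = 1/3 && 0 = 0
((γ && β) && !γ) -> (γ && !β) = 1/3 -> 0 = 2/3
This gives 2/3 ≠ 1.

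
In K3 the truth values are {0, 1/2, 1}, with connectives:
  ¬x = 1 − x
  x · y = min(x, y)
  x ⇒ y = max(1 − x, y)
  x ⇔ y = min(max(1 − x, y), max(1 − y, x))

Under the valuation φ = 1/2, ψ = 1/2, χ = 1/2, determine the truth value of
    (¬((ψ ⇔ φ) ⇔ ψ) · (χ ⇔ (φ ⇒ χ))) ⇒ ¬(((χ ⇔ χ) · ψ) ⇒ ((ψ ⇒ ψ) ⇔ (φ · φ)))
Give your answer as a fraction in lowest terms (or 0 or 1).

1/2

ψ ⇔ φ = 1/2 ⇔ 1/2 = 1/2
(ψ ⇔ φ) ⇔ ψ = 1/2 ⇔ 1/2 = 1/2
¬((ψ ⇔ φ) ⇔ ψ) = ¬1/2 = 1/2
φ ⇒ χ = 1/2 ⇒ 1/2 = 1/2
χ ⇔ (φ ⇒ χ) = 1/2 ⇔ 1/2 = 1/2
¬((ψ ⇔ φ) ⇔ ψ) · (χ ⇔ (φ ⇒ χ)) = 1/2 · 1/2 = 1/2
χ ⇔ χ = 1/2 ⇔ 1/2 = 1/2
(χ ⇔ χ) · ψ = 1/2 · 1/2 = 1/2
ψ ⇒ ψ = 1/2 ⇒ 1/2 = 1/2
φ · φ = 1/2 · 1/2 = 1/2
(ψ ⇒ ψ) ⇔ (φ · φ) = 1/2 ⇔ 1/2 = 1/2
((χ ⇔ χ) · ψ) ⇒ ((ψ ⇒ ψ) ⇔ (φ · φ)) = 1/2 ⇒ 1/2 = 1/2
¬(((χ ⇔ χ) · ψ) ⇒ ((ψ ⇒ ψ) ⇔ (φ · φ))) = ¬1/2 = 1/2
(¬((ψ ⇔ φ) ⇔ ψ) · (χ ⇔ (φ ⇒ χ))) ⇒ ¬(((χ ⇔ χ) · ψ) ⇒ ((ψ ⇒ ψ) ⇔ (φ · φ))) = 1/2 ⇒ 1/2 = 1/2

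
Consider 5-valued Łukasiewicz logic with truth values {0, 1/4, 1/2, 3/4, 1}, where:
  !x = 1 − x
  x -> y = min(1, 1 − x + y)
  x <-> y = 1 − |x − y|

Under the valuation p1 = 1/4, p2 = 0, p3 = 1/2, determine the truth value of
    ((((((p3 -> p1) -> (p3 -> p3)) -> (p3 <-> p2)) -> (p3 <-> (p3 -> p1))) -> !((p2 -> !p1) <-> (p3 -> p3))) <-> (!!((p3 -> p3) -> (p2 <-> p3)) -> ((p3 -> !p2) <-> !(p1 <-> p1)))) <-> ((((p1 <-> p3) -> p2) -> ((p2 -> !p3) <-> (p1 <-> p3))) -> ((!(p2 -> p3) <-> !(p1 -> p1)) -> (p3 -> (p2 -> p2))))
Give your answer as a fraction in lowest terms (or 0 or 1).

p3 -> p1 = 1/2 -> 1/4 = 3/4
p3 -> p3 = 1/2 -> 1/2 = 1
(p3 -> p1) -> (p3 -> p3) = 3/4 -> 1 = 1
p3 <-> p2 = 1/2 <-> 0 = 1/2
((p3 -> p1) -> (p3 -> p3)) -> (p3 <-> p2) = 1 -> 1/2 = 1/2
p3 -> p1 = 1/2 -> 1/4 = 3/4
p3 <-> (p3 -> p1) = 1/2 <-> 3/4 = 3/4
(((p3 -> p1) -> (p3 -> p3)) -> (p3 <-> p2)) -> (p3 <-> (p3 -> p1)) = 1/2 -> 3/4 = 1
!p1 = !1/4 = 3/4
p2 -> !p1 = 0 -> 3/4 = 1
p3 -> p3 = 1/2 -> 1/2 = 1
(p2 -> !p1) <-> (p3 -> p3) = 1 <-> 1 = 1
!((p2 -> !p1) <-> (p3 -> p3)) = !1 = 0
((((p3 -> p1) -> (p3 -> p3)) -> (p3 <-> p2)) -> (p3 <-> (p3 -> p1))) -> !((p2 -> !p1) <-> (p3 -> p3)) = 1 -> 0 = 0
p3 -> p3 = 1/2 -> 1/2 = 1
p2 <-> p3 = 0 <-> 1/2 = 1/2
(p3 -> p3) -> (p2 <-> p3) = 1 -> 1/2 = 1/2
!((p3 -> p3) -> (p2 <-> p3)) = !1/2 = 1/2
!!((p3 -> p3) -> (p2 <-> p3)) = !1/2 = 1/2
!p2 = !0 = 1
p3 -> !p2 = 1/2 -> 1 = 1
p1 <-> p1 = 1/4 <-> 1/4 = 1
!(p1 <-> p1) = !1 = 0
(p3 -> !p2) <-> !(p1 <-> p1) = 1 <-> 0 = 0
!!((p3 -> p3) -> (p2 <-> p3)) -> ((p3 -> !p2) <-> !(p1 <-> p1)) = 1/2 -> 0 = 1/2
(((((p3 -> p1) -> (p3 -> p3)) -> (p3 <-> p2)) -> (p3 <-> (p3 -> p1))) -> !((p2 -> !p1) <-> (p3 -> p3))) <-> (!!((p3 -> p3) -> (p2 <-> p3)) -> ((p3 -> !p2) <-> !(p1 <-> p1))) = 0 <-> 1/2 = 1/2
p1 <-> p3 = 1/4 <-> 1/2 = 3/4
(p1 <-> p3) -> p2 = 3/4 -> 0 = 1/4
!p3 = !1/2 = 1/2
p2 -> !p3 = 0 -> 1/2 = 1
p1 <-> p3 = 1/4 <-> 1/2 = 3/4
(p2 -> !p3) <-> (p1 <-> p3) = 1 <-> 3/4 = 3/4
((p1 <-> p3) -> p2) -> ((p2 -> !p3) <-> (p1 <-> p3)) = 1/4 -> 3/4 = 1
p2 -> p3 = 0 -> 1/2 = 1
!(p2 -> p3) = !1 = 0
p1 -> p1 = 1/4 -> 1/4 = 1
!(p1 -> p1) = !1 = 0
!(p2 -> p3) <-> !(p1 -> p1) = 0 <-> 0 = 1
p2 -> p2 = 0 -> 0 = 1
p3 -> (p2 -> p2) = 1/2 -> 1 = 1
(!(p2 -> p3) <-> !(p1 -> p1)) -> (p3 -> (p2 -> p2)) = 1 -> 1 = 1
(((p1 <-> p3) -> p2) -> ((p2 -> !p3) <-> (p1 <-> p3))) -> ((!(p2 -> p3) <-> !(p1 -> p1)) -> (p3 -> (p2 -> p2))) = 1 -> 1 = 1
((((((p3 -> p1) -> (p3 -> p3)) -> (p3 <-> p2)) -> (p3 <-> (p3 -> p1))) -> !((p2 -> !p1) <-> (p3 -> p3))) <-> (!!((p3 -> p3) -> (p2 <-> p3)) -> ((p3 -> !p2) <-> !(p1 <-> p1)))) <-> ((((p1 <-> p3) -> p2) -> ((p2 -> !p3) <-> (p1 <-> p3))) -> ((!(p2 -> p3) <-> !(p1 -> p1)) -> (p3 -> (p2 -> p2)))) = 1/2 <-> 1 = 1/2

1/2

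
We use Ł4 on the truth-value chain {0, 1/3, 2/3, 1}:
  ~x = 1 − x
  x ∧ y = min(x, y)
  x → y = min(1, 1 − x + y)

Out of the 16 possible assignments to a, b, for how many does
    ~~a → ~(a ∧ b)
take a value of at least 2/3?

a = 0, b = 0 ↦ 1  ≥
a = 0, b = 1/3 ↦ 1  ≥
a = 0, b = 2/3 ↦ 1  ≥
a = 0, b = 1 ↦ 1  ≥
a = 1/3, b = 0 ↦ 1  ≥
a = 1/3, b = 1/3 ↦ 1  ≥
a = 1/3, b = 2/3 ↦ 1  ≥
a = 1/3, b = 1 ↦ 1  ≥
a = 2/3, b = 0 ↦ 1  ≥
a = 2/3, b = 1/3 ↦ 1  ≥
a = 2/3, b = 2/3 ↦ 2/3  ≥
a = 2/3, b = 1 ↦ 2/3  ≥
a = 1, b = 0 ↦ 1  ≥
a = 1, b = 1/3 ↦ 2/3  ≥
a = 1, b = 2/3 ↦ 1/3  <
a = 1, b = 1 ↦ 0  <
So 14 of the 16 assignments meet the threshold.

14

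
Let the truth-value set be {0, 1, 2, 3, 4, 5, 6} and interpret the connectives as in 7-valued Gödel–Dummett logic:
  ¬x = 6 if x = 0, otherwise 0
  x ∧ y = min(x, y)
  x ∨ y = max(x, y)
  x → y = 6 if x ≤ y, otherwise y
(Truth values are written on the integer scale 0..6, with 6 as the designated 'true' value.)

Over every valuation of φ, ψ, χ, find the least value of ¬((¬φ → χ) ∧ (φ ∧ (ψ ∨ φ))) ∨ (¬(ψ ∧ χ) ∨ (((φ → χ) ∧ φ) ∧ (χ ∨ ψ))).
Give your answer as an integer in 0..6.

1

Take φ = 1, ψ = 1, χ = 1:
¬φ = ¬1 = 0
¬φ → χ = 0 → 1 = 6
ψ ∨ φ = 1 ∨ 1 = 1
φ ∧ (ψ ∨ φ) = 1 ∧ 1 = 1
(¬φ → χ) ∧ (φ ∧ (ψ ∨ φ)) = 6 ∧ 1 = 1
¬((¬φ → χ) ∧ (φ ∧ (ψ ∨ φ))) = ¬1 = 0
ψ ∧ χ = 1 ∧ 1 = 1
¬(ψ ∧ χ) = ¬1 = 0
φ → χ = 1 → 1 = 6
(φ → χ) ∧ φ = 6 ∧ 1 = 1
χ ∨ ψ = 1 ∨ 1 = 1
((φ → χ) ∧ φ) ∧ (χ ∨ ψ) = 1 ∧ 1 = 1
¬(ψ ∧ χ) ∨ (((φ → χ) ∧ φ) ∧ (χ ∨ ψ)) = 0 ∨ 1 = 1
¬((¬φ → χ) ∧ (φ ∧ (ψ ∨ φ))) ∨ (¬(ψ ∧ χ) ∨ (((φ → χ) ∧ φ) ∧ (χ ∨ ψ))) = 0 ∨ 1 = 1
No assignment yields a value below 1, so this is the minimum.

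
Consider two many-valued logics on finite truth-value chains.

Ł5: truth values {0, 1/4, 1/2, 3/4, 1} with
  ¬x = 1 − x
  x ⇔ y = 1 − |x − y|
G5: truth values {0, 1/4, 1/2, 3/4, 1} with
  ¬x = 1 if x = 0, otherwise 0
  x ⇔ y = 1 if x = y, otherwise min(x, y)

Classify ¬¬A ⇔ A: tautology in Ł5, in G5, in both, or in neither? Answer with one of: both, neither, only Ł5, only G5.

In Ł5: every assignment gives 1 — tautology.
In G5: at A = 1/4 the value is 1/4 — not a tautology.

only Ł5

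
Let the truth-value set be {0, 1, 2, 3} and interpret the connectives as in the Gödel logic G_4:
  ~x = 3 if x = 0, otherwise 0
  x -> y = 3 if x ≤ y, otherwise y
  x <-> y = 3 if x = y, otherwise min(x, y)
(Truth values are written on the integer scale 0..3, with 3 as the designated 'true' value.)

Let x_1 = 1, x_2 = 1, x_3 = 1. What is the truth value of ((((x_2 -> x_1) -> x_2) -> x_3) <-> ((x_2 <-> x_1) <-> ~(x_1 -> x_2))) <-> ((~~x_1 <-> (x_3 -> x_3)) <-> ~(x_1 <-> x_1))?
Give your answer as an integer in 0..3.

3

x_2 -> x_1 = 1 -> 1 = 3
(x_2 -> x_1) -> x_2 = 3 -> 1 = 1
((x_2 -> x_1) -> x_2) -> x_3 = 1 -> 1 = 3
x_2 <-> x_1 = 1 <-> 1 = 3
x_1 -> x_2 = 1 -> 1 = 3
~(x_1 -> x_2) = ~3 = 0
(x_2 <-> x_1) <-> ~(x_1 -> x_2) = 3 <-> 0 = 0
(((x_2 -> x_1) -> x_2) -> x_3) <-> ((x_2 <-> x_1) <-> ~(x_1 -> x_2)) = 3 <-> 0 = 0
~x_1 = ~1 = 0
~~x_1 = ~0 = 3
x_3 -> x_3 = 1 -> 1 = 3
~~x_1 <-> (x_3 -> x_3) = 3 <-> 3 = 3
x_1 <-> x_1 = 1 <-> 1 = 3
~(x_1 <-> x_1) = ~3 = 0
(~~x_1 <-> (x_3 -> x_3)) <-> ~(x_1 <-> x_1) = 3 <-> 0 = 0
((((x_2 -> x_1) -> x_2) -> x_3) <-> ((x_2 <-> x_1) <-> ~(x_1 -> x_2))) <-> ((~~x_1 <-> (x_3 -> x_3)) <-> ~(x_1 <-> x_1)) = 0 <-> 0 = 3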